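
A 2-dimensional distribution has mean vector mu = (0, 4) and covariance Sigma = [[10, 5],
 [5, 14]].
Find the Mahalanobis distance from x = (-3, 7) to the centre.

Step 1 — centre the observation: (x - mu) = (-3, 3).

Step 2 — invert Sigma. det(Sigma) = 10·14 - (5)² = 115.
  Sigma^{-1} = (1/det) · [[d, -b], [-b, a]] = [[0.1217, -0.0435],
 [-0.0435, 0.087]].

Step 3 — form the quadratic (x - mu)^T · Sigma^{-1} · (x - mu):
  Sigma^{-1} · (x - mu) = (-0.4957, 0.3913).
  (x - mu)^T · [Sigma^{-1} · (x - mu)] = (-3)·(-0.4957) + (3)·(0.3913) = 2.6609.

Step 4 — take square root: d = √(2.6609) ≈ 1.6312.

d(x, mu) = √(2.6609) ≈ 1.6312


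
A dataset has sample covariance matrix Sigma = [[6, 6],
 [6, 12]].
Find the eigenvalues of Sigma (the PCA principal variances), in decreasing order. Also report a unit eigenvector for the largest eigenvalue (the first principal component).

Step 1 — characteristic polynomial of 2×2 Sigma:
  det(Sigma - λI) = λ² - trace · λ + det = 0.
  trace = 6 + 12 = 18, det = 6·12 - (6)² = 36.
Step 2 — discriminant:
  Δ = trace² - 4·det = 324 - 144 = 180.
Step 3 — eigenvalues:
  λ = (trace ± √Δ)/2 = (18 ± 13.4164)/2,
  λ_1 = 15.7082,  λ_2 = 2.2918.

Step 4 — unit eigenvector for λ_1: solve (Sigma - λ_1 I)v = 0. First row:
  (6 - 15.7082)·v_x + (6)·v_y = 0, i.e. (-9.7082)·v_x + (6)·v_y = 0,
  so v ∝ (b, λ_1 - a) = (6, 9.7082) = u.
  ||u|| = √((6)² + (9.7082)²) = √(130.2492) ≈ 11.4127,
  v_1 = u/||u|| ≈ (0.5257, 0.8507) (||v_1|| = 1).

λ_1 = 15.7082,  λ_2 = 2.2918;  v_1 ≈ (0.5257, 0.8507)


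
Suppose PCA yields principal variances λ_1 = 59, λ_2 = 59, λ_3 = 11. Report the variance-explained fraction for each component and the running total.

Step 1 — total variance = trace(Sigma) = Σ λ_i = 59 + 59 + 11 = 129.

Step 2 — fraction explained by component i = λ_i / Σ λ:
  PC1: 59/129 = 0.4574
  PC2: 59/129 = 0.4574
  PC3: 11/129 = 0.0853

Step 3 — cumulative fraction after k components = (λ_1 + ... + λ_k) / Σ λ:
  k = 1: 59/129 = 0.4574
  k = 2: (59 + 59)/129 = 118/129 = 0.9147
  k = 3: (59 + 59 + 11)/129 = 129/129 = 1

Summary (fraction, with percent):

explained: PC1 0.4574 (45.74%), PC2 0.4574 (45.74%), PC3 0.0853 (8.53%);  cumulative: 0.4574, 0.9147, 1


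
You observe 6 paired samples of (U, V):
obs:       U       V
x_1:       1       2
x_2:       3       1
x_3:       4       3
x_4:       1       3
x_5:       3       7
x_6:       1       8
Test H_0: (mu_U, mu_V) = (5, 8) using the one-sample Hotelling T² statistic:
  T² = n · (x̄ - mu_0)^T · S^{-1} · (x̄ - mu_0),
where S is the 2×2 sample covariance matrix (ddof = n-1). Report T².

Step 1 — sample mean vector:
  mean(U) = (1 + 3 + 4 + 1 + 3 + 1) / 6 = 13/6 = 2.1667
  mean(V) = (2 + 1 + 3 + 3 + 7 + 8) / 6 = 24/6 = 4
  x̄ = (2.1667, 4),  deviation x̄ - mu_0 = (2.1667, 4) - (5, 8) = (-2.8333, -4).

Step 2 — sample covariance matrix, S[i,j] = (1/(n-1)) · Σ_k (x_{k,i} - mean_i) · (x_{k,j} - mean_j), divisor n-1 = 5:
  S[U,U] = ((-1.1667)·(-1.1667) + (0.8333)·(0.8333) + (1.8333)·(1.8333) + (-1.1667)·(-1.1667) + (0.8333)·(0.8333) + (-1.1667)·(-1.1667)) / 5 = 8.8333/5 = 1.7667
  S[U,V] = ((-1.1667)·(-2) + (0.8333)·(-3) + (1.8333)·(-1) + (-1.1667)·(-1) + (0.8333)·(3) + (-1.1667)·(4)) / 5 = -3/5 = -0.6
  S[V,V] = ((-2)·(-2) + (-3)·(-3) + (-1)·(-1) + (-1)·(-1) + (3)·(3) + (4)·(4)) / 5 = 40/5 = 8
  S = [[1.7667, -0.6],
 [-0.6, 8]].

Step 3 — invert S. det(S) = 1.7667·8 - (-0.6)² = 13.7733.
  S^{-1} = (1/det) · [[d, -b], [-b, a]] = [[0.5808, 0.0436],
 [0.0436, 0.1283]].

Step 4 — quadratic form (x̄ - mu_0)^T · S^{-1} · (x̄ - mu_0):
  S^{-1} · (x̄ - mu_0) = (-1.8199, -0.6365),
  (x̄ - mu_0)^T · [...] = (-2.8333)·(-1.8199) + (-4)·(-0.6365) = 7.7025.

Step 5 — scale by n: T² = 6 · 7.7025 = 46.2149.

T² ≈ 46.2149


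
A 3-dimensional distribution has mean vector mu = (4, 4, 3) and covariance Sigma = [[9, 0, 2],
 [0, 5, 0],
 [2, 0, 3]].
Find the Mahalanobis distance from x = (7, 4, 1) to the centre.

Step 1 — centre the observation: (x - mu) = (3, 0, -2).

Step 2 — invert Sigma (cofactor / det for 3×3, or solve directly):
  Sigma^{-1} = [[0.1304, 0, -0.087],
 [0, 0.2, 0],
 [-0.087, 0, 0.3913]].

Step 3 — form the quadratic (x - mu)^T · Sigma^{-1} · (x - mu):
  Sigma^{-1} · (x - mu) = (0.5652, 0, -1.0435).
  (x - mu)^T · [Sigma^{-1} · (x - mu)] = (3)·(0.5652) + (0)·(0) + (-2)·(-1.0435) = 3.7826.

Step 4 — take square root: d = √(3.7826) ≈ 1.9449.

d(x, mu) = √(3.7826) ≈ 1.9449


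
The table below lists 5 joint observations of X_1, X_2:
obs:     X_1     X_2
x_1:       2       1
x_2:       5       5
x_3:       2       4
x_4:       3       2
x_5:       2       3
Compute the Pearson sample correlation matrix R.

Step 1 — column means:
  mean(X_1) = (2 + 5 + 2 + 3 + 2) / 5 = 14/5 = 2.8
  mean(X_2) = (1 + 5 + 4 + 2 + 3) / 5 = 15/5 = 3

Step 2 — sample variances and covariances s[i,j] = (1/(n-1)) · Σ_k (x_{k,i} - mean_i) · (x_{k,j} - mean_j), with n-1 = 4:
  s[X_1,X_1] = ((-0.8)·(-0.8) + (2.2)·(2.2) + (-0.8)·(-0.8) + (0.2)·(0.2) + (-0.8)·(-0.8)) / 4 = 6.8/4 = 1.7
  s[X_1,X_2] = ((-0.8)·(-2) + (2.2)·(2) + (-0.8)·(1) + (0.2)·(-1) + (-0.8)·(0)) / 4 = 5/4 = 1.25
  s[X_2,X_2] = ((-2)·(-2) + (2)·(2) + (1)·(1) + (-1)·(-1) + (0)·(0)) / 4 = 10/4 = 2.5
  Sample standard deviations s_i = √(s[i,i]):
  s(X_1) = √(1.7) = 1.3038
  s(X_2) = √(2.5) = 1.5811

Step 3 — r_{ij} = s_{ij} / (s_i · s_j):
  r[X_1,X_1] = 1 (diagonal).
  r[X_1,X_2] = 1.25 / (1.3038 · 1.5811) = 1.25 / 2.0616 = 0.6063
  r[X_2,X_2] = 1 (diagonal).

R is symmetric with unit diagonal. Assembling:

R = [[1, 0.6063],
 [0.6063, 1]]


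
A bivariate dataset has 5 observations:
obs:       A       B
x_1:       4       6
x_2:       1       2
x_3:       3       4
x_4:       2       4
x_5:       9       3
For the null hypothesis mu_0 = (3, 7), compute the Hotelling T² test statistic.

Step 1 — sample mean vector:
  mean(A) = (4 + 1 + 3 + 2 + 9) / 5 = 19/5 = 3.8
  mean(B) = (6 + 2 + 4 + 4 + 3) / 5 = 19/5 = 3.8
  x̄ = (3.8, 3.8),  deviation x̄ - mu_0 = (3.8, 3.8) - (3, 7) = (0.8, -3.2).

Step 2 — sample covariance matrix, S[i,j] = (1/(n-1)) · Σ_k (x_{k,i} - mean_i) · (x_{k,j} - mean_j), divisor n-1 = 4:
  S[A,A] = ((0.2)·(0.2) + (-2.8)·(-2.8) + (-0.8)·(-0.8) + (-1.8)·(-1.8) + (5.2)·(5.2)) / 4 = 38.8/4 = 9.7
  S[A,B] = ((0.2)·(2.2) + (-2.8)·(-1.8) + (-0.8)·(0.2) + (-1.8)·(0.2) + (5.2)·(-0.8)) / 4 = 0.8/4 = 0.2
  S[B,B] = ((2.2)·(2.2) + (-1.8)·(-1.8) + (0.2)·(0.2) + (0.2)·(0.2) + (-0.8)·(-0.8)) / 4 = 8.8/4 = 2.2
  S = [[9.7, 0.2],
 [0.2, 2.2]].

Step 3 — invert S. det(S) = 9.7·2.2 - (0.2)² = 21.3.
  S^{-1} = (1/det) · [[d, -b], [-b, a]] = [[0.1033, -0.0094],
 [-0.0094, 0.4554]].

Step 4 — quadratic form (x̄ - mu_0)^T · S^{-1} · (x̄ - mu_0):
  S^{-1} · (x̄ - mu_0) = (0.1127, -1.4648),
  (x̄ - mu_0)^T · [...] = (0.8)·(0.1127) + (-3.2)·(-1.4648) = 4.7775.

Step 5 — scale by n: T² = 5 · 4.7775 = 23.8873.

T² ≈ 23.8873


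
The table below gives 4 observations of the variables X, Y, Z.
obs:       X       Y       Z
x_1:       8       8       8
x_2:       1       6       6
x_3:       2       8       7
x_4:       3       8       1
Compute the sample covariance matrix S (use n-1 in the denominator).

Step 1 — column means:
  mean(X) = (8 + 1 + 2 + 3) / 4 = 14/4 = 3.5
  mean(Y) = (8 + 6 + 8 + 8) / 4 = 30/4 = 7.5
  mean(Z) = (8 + 6 + 7 + 1) / 4 = 22/4 = 5.5

Step 2 — sample covariance S[i,j] = (1/(n-1)) · Σ_k (x_{k,i} - mean_i) · (x_{k,j} - mean_j), with n-1 = 3.
  S[X,X] = ((4.5)·(4.5) + (-2.5)·(-2.5) + (-1.5)·(-1.5) + (-0.5)·(-0.5)) / 3 = 29/3 = 9.6667
  S[X,Y] = ((4.5)·(0.5) + (-2.5)·(-1.5) + (-1.5)·(0.5) + (-0.5)·(0.5)) / 3 = 5/3 = 1.6667
  S[X,Z] = ((4.5)·(2.5) + (-2.5)·(0.5) + (-1.5)·(1.5) + (-0.5)·(-4.5)) / 3 = 10/3 = 3.3333
  S[Y,Y] = ((0.5)·(0.5) + (-1.5)·(-1.5) + (0.5)·(0.5) + (0.5)·(0.5)) / 3 = 3/3 = 1
  S[Y,Z] = ((0.5)·(2.5) + (-1.5)·(0.5) + (0.5)·(1.5) + (0.5)·(-4.5)) / 3 = -1/3 = -0.3333
  S[Z,Z] = ((2.5)·(2.5) + (0.5)·(0.5) + (1.5)·(1.5) + (-4.5)·(-4.5)) / 3 = 29/3 = 9.6667

S is symmetric (S[j,i] = S[i,j]). Assembling:

S = [[9.6667, 1.6667, 3.3333],
 [1.6667, 1, -0.3333],
 [3.3333, -0.3333, 9.6667]]


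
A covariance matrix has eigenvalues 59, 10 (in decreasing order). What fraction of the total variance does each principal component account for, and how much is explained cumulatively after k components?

Step 1 — total variance = trace(Sigma) = Σ λ_i = 59 + 10 = 69.

Step 2 — fraction explained by component i = λ_i / Σ λ:
  PC1: 59/69 = 0.8551
  PC2: 10/69 = 0.1449

Step 3 — cumulative fraction after k components = (λ_1 + ... + λ_k) / Σ λ:
  k = 1: 59/69 = 0.8551
  k = 2: (59 + 10)/69 = 69/69 = 1

Summary (fraction, with percent):

explained: PC1 0.8551 (85.51%), PC2 0.1449 (14.49%);  cumulative: 0.8551, 1


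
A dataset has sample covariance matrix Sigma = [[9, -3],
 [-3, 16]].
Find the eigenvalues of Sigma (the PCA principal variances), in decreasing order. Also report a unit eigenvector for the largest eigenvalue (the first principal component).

Step 1 — characteristic polynomial of 2×2 Sigma:
  det(Sigma - λI) = λ² - trace · λ + det = 0.
  trace = 9 + 16 = 25, det = 9·16 - (-3)² = 135.
Step 2 — discriminant:
  Δ = trace² - 4·det = 625 - 540 = 85.
Step 3 — eigenvalues:
  λ = (trace ± √Δ)/2 = (25 ± 9.2195)/2,
  λ_1 = 17.1098,  λ_2 = 7.8902.

Step 4 — unit eigenvector for λ_1: solve (Sigma - λ_1 I)v = 0. First row:
  (9 - 17.1098)·v_x + (-3)·v_y = 0, i.e. (-8.1098)·v_x + (-3)·v_y = 0,
  so v ∝ (b, λ_1 - a) = (-3, 8.1098); multiply by -1 so the first entry is positive: u = (3, -8.1098).
  ||u|| = √((3)² + (-8.1098)²) = √(74.7684) ≈ 8.6469,
  v_1 = u/||u|| ≈ (0.3469, -0.9379) (||v_1|| = 1).

λ_1 = 17.1098,  λ_2 = 7.8902;  v_1 ≈ (0.3469, -0.9379)


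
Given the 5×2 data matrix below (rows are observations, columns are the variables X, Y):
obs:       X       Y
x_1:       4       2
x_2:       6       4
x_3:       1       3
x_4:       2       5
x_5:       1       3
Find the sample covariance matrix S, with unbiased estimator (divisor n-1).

Step 1 — column means:
  mean(X) = (4 + 6 + 1 + 2 + 1) / 5 = 14/5 = 2.8
  mean(Y) = (2 + 4 + 3 + 5 + 3) / 5 = 17/5 = 3.4

Step 2 — sample covariance S[i,j] = (1/(n-1)) · Σ_k (x_{k,i} - mean_i) · (x_{k,j} - mean_j), with n-1 = 4.
  S[X,X] = ((1.2)·(1.2) + (3.2)·(3.2) + (-1.8)·(-1.8) + (-0.8)·(-0.8) + (-1.8)·(-1.8)) / 4 = 18.8/4 = 4.7
  S[X,Y] = ((1.2)·(-1.4) + (3.2)·(0.6) + (-1.8)·(-0.4) + (-0.8)·(1.6) + (-1.8)·(-0.4)) / 4 = 0.4/4 = 0.1
  S[Y,Y] = ((-1.4)·(-1.4) + (0.6)·(0.6) + (-0.4)·(-0.4) + (1.6)·(1.6) + (-0.4)·(-0.4)) / 4 = 5.2/4 = 1.3

S is symmetric (S[j,i] = S[i,j]). Assembling:

S = [[4.7, 0.1],
 [0.1, 1.3]]


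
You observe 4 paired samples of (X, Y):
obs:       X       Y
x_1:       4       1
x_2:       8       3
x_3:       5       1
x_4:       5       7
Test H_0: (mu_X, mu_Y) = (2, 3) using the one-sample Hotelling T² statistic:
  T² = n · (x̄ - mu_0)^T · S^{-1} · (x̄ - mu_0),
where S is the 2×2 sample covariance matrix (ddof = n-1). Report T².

Step 1 — sample mean vector:
  mean(X) = (4 + 8 + 5 + 5) / 4 = 22/4 = 5.5
  mean(Y) = (1 + 3 + 1 + 7) / 4 = 12/4 = 3
  x̄ = (5.5, 3),  deviation x̄ - mu_0 = (5.5, 3) - (2, 3) = (3.5, 0).

Step 2 — sample covariance matrix, S[i,j] = (1/(n-1)) · Σ_k (x_{k,i} - mean_i) · (x_{k,j} - mean_j), divisor n-1 = 3:
  S[X,X] = ((-1.5)·(-1.5) + (2.5)·(2.5) + (-0.5)·(-0.5) + (-0.5)·(-0.5)) / 3 = 9/3 = 3
  S[X,Y] = ((-1.5)·(-2) + (2.5)·(0) + (-0.5)·(-2) + (-0.5)·(4)) / 3 = 2/3 = 0.6667
  S[Y,Y] = ((-2)·(-2) + (0)·(0) + (-2)·(-2) + (4)·(4)) / 3 = 24/3 = 8
  S = [[3, 0.6667],
 [0.6667, 8]].

Step 3 — invert S. det(S) = 3·8 - (0.6667)² = 23.5556.
  S^{-1} = (1/det) · [[d, -b], [-b, a]] = [[0.3396, -0.0283],
 [-0.0283, 0.1274]].

Step 4 — quadratic form (x̄ - mu_0)^T · S^{-1} · (x̄ - mu_0):
  S^{-1} · (x̄ - mu_0) = (1.1887, -0.0991),
  (x̄ - mu_0)^T · [...] = (3.5)·(1.1887) + (0)·(-0.0991) = 4.1604.

Step 5 — scale by n: T² = 4 · 4.1604 = 16.6415.

T² ≈ 16.6415


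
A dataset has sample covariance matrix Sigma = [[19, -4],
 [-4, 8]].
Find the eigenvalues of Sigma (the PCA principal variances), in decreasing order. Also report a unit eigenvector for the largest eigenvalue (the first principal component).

Step 1 — characteristic polynomial of 2×2 Sigma:
  det(Sigma - λI) = λ² - trace · λ + det = 0.
  trace = 19 + 8 = 27, det = 19·8 - (-4)² = 136.
Step 2 — discriminant:
  Δ = trace² - 4·det = 729 - 544 = 185.
Step 3 — eigenvalues:
  λ = (trace ± √Δ)/2 = (27 ± 13.6015)/2,
  λ_1 = 20.3007,  λ_2 = 6.6993.

Step 4 — unit eigenvector for λ_1: solve (Sigma - λ_1 I)v = 0. First row:
  (19 - 20.3007)·v_x + (-4)·v_y = 0, i.e. (-1.3007)·v_x + (-4)·v_y = 0,
  so v ∝ (b, λ_1 - a) = (-4, 1.3007); multiply by -1 so the first entry is positive: u = (4, -1.3007).
  ||u|| = √((4)² + (-1.3007)²) = √(17.6919) ≈ 4.2062,
  v_1 = u/||u|| ≈ (0.951, -0.3092) (||v_1|| = 1).

λ_1 = 20.3007,  λ_2 = 6.6993;  v_1 ≈ (0.951, -0.3092)


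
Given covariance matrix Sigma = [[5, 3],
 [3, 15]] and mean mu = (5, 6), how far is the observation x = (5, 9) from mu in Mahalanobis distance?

Step 1 — centre the observation: (x - mu) = (0, 3).

Step 2 — invert Sigma. det(Sigma) = 5·15 - (3)² = 66.
  Sigma^{-1} = (1/det) · [[d, -b], [-b, a]] = [[0.2273, -0.0455],
 [-0.0455, 0.0758]].

Step 3 — form the quadratic (x - mu)^T · Sigma^{-1} · (x - mu):
  Sigma^{-1} · (x - mu) = (-0.1364, 0.2273).
  (x - mu)^T · [Sigma^{-1} · (x - mu)] = (0)·(-0.1364) + (3)·(0.2273) = 0.6818.

Step 4 — take square root: d = √(0.6818) ≈ 0.8257.

d(x, mu) = √(0.6818) ≈ 0.8257


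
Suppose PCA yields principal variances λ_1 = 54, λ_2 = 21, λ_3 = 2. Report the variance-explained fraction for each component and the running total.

Step 1 — total variance = trace(Sigma) = Σ λ_i = 54 + 21 + 2 = 77.

Step 2 — fraction explained by component i = λ_i / Σ λ:
  PC1: 54/77 = 0.7013
  PC2: 21/77 = 0.2727
  PC3: 2/77 = 0.026

Step 3 — cumulative fraction after k components = (λ_1 + ... + λ_k) / Σ λ:
  k = 1: 54/77 = 0.7013
  k = 2: (54 + 21)/77 = 75/77 = 0.974
  k = 3: (54 + 21 + 2)/77 = 77/77 = 1

Summary (fraction, with percent):

explained: PC1 0.7013 (70.13%), PC2 0.2727 (27.27%), PC3 0.026 (2.6%);  cumulative: 0.7013, 0.974, 1


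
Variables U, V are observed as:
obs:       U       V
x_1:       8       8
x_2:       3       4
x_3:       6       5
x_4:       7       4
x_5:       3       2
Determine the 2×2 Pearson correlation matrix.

Step 1 — column means:
  mean(U) = (8 + 3 + 6 + 7 + 3) / 5 = 27/5 = 5.4
  mean(V) = (8 + 4 + 5 + 4 + 2) / 5 = 23/5 = 4.6

Step 2 — sample variances and covariances s[i,j] = (1/(n-1)) · Σ_k (x_{k,i} - mean_i) · (x_{k,j} - mean_j), with n-1 = 4:
  s[U,U] = ((2.6)·(2.6) + (-2.4)·(-2.4) + (0.6)·(0.6) + (1.6)·(1.6) + (-2.4)·(-2.4)) / 4 = 21.2/4 = 5.3
  s[U,V] = ((2.6)·(3.4) + (-2.4)·(-0.6) + (0.6)·(0.4) + (1.6)·(-0.6) + (-2.4)·(-2.6)) / 4 = 15.8/4 = 3.95
  s[V,V] = ((3.4)·(3.4) + (-0.6)·(-0.6) + (0.4)·(0.4) + (-0.6)·(-0.6) + (-2.6)·(-2.6)) / 4 = 19.2/4 = 4.8
  Sample standard deviations s_i = √(s[i,i]):
  s(U) = √(5.3) = 2.3022
  s(V) = √(4.8) = 2.1909

Step 3 — r_{ij} = s_{ij} / (s_i · s_j):
  r[U,U] = 1 (diagonal).
  r[U,V] = 3.95 / (2.3022 · 2.1909) = 3.95 / 5.0438 = 0.7831
  r[V,V] = 1 (diagonal).

R is symmetric with unit diagonal. Assembling:

R = [[1, 0.7831],
 [0.7831, 1]]


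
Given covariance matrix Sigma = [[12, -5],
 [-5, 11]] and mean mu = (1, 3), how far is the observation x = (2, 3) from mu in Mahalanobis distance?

Step 1 — centre the observation: (x - mu) = (1, 0).

Step 2 — invert Sigma. det(Sigma) = 12·11 - (-5)² = 107.
  Sigma^{-1} = (1/det) · [[d, -b], [-b, a]] = [[0.1028, 0.0467],
 [0.0467, 0.1121]].

Step 3 — form the quadratic (x - mu)^T · Sigma^{-1} · (x - mu):
  Sigma^{-1} · (x - mu) = (0.1028, 0.0467).
  (x - mu)^T · [Sigma^{-1} · (x - mu)] = (1)·(0.1028) + (0)·(0.0467) = 0.1028.

Step 4 — take square root: d = √(0.1028) ≈ 0.3206.

d(x, mu) = √(0.1028) ≈ 0.3206


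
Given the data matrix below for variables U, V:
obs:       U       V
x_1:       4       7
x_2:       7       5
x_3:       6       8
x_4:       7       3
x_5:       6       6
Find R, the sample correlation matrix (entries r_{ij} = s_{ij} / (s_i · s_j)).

Step 1 — column means:
  mean(U) = (4 + 7 + 6 + 7 + 6) / 5 = 30/5 = 6
  mean(V) = (7 + 5 + 8 + 3 + 6) / 5 = 29/5 = 5.8

Step 2 — sample variances and covariances s[i,j] = (1/(n-1)) · Σ_k (x_{k,i} - mean_i) · (x_{k,j} - mean_j), with n-1 = 4:
  s[U,U] = ((-2)·(-2) + (1)·(1) + (0)·(0) + (1)·(1) + (0)·(0)) / 4 = 6/4 = 1.5
  s[U,V] = ((-2)·(1.2) + (1)·(-0.8) + (0)·(2.2) + (1)·(-2.8) + (0)·(0.2)) / 4 = -6/4 = -1.5
  s[V,V] = ((1.2)·(1.2) + (-0.8)·(-0.8) + (2.2)·(2.2) + (-2.8)·(-2.8) + (0.2)·(0.2)) / 4 = 14.8/4 = 3.7
  Sample standard deviations s_i = √(s[i,i]):
  s(U) = √(1.5) = 1.2247
  s(V) = √(3.7) = 1.9235

Step 3 — r_{ij} = s_{ij} / (s_i · s_j):
  r[U,U] = 1 (diagonal).
  r[U,V] = -1.5 / (1.2247 · 1.9235) = -1.5 / 2.3558 = -0.6367
  r[V,V] = 1 (diagonal).

R is symmetric with unit diagonal. Assembling:

R = [[1, -0.6367],
 [-0.6367, 1]]


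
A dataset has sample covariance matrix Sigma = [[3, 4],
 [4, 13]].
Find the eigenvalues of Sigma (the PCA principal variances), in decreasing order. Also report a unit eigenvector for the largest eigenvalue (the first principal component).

Step 1 — characteristic polynomial of 2×2 Sigma:
  det(Sigma - λI) = λ² - trace · λ + det = 0.
  trace = 3 + 13 = 16, det = 3·13 - (4)² = 23.
Step 2 — discriminant:
  Δ = trace² - 4·det = 256 - 92 = 164.
Step 3 — eigenvalues:
  λ = (trace ± √Δ)/2 = (16 ± 12.8062)/2,
  λ_1 = 14.4031,  λ_2 = 1.5969.

Step 4 — unit eigenvector for λ_1: solve (Sigma - λ_1 I)v = 0. First row:
  (3 - 14.4031)·v_x + (4)·v_y = 0, i.e. (-11.4031)·v_x + (4)·v_y = 0,
  so v ∝ (b, λ_1 - a) = (4, 11.4031) = u.
  ||u|| = √((4)² + (11.4031)²) = √(146.0312) ≈ 12.0843,
  v_1 = u/||u|| ≈ (0.331, 0.9436) (||v_1|| = 1).

λ_1 = 14.4031,  λ_2 = 1.5969;  v_1 ≈ (0.331, 0.9436)


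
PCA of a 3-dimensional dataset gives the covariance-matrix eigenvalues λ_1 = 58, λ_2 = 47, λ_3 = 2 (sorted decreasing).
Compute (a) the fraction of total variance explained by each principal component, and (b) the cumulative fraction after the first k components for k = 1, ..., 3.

Step 1 — total variance = trace(Sigma) = Σ λ_i = 58 + 47 + 2 = 107.

Step 2 — fraction explained by component i = λ_i / Σ λ:
  PC1: 58/107 = 0.5421
  PC2: 47/107 = 0.4393
  PC3: 2/107 = 0.0187

Step 3 — cumulative fraction after k components = (λ_1 + ... + λ_k) / Σ λ:
  k = 1: 58/107 = 0.5421
  k = 2: (58 + 47)/107 = 105/107 = 0.9813
  k = 3: (58 + 47 + 2)/107 = 107/107 = 1

Summary (fraction, with percent):

explained: PC1 0.5421 (54.21%), PC2 0.4393 (43.93%), PC3 0.0187 (1.87%);  cumulative: 0.5421, 0.9813, 1


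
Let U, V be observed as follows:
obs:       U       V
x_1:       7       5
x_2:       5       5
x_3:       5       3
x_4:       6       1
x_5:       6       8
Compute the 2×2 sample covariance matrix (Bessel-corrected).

Step 1 — column means:
  mean(U) = (7 + 5 + 5 + 6 + 6) / 5 = 29/5 = 5.8
  mean(V) = (5 + 5 + 3 + 1 + 8) / 5 = 22/5 = 4.4

Step 2 — sample covariance S[i,j] = (1/(n-1)) · Σ_k (x_{k,i} - mean_i) · (x_{k,j} - mean_j), with n-1 = 4.
  S[U,U] = ((1.2)·(1.2) + (-0.8)·(-0.8) + (-0.8)·(-0.8) + (0.2)·(0.2) + (0.2)·(0.2)) / 4 = 2.8/4 = 0.7
  S[U,V] = ((1.2)·(0.6) + (-0.8)·(0.6) + (-0.8)·(-1.4) + (0.2)·(-3.4) + (0.2)·(3.6)) / 4 = 1.4/4 = 0.35
  S[V,V] = ((0.6)·(0.6) + (0.6)·(0.6) + (-1.4)·(-1.4) + (-3.4)·(-3.4) + (3.6)·(3.6)) / 4 = 27.2/4 = 6.8

S is symmetric (S[j,i] = S[i,j]). Assembling:

S = [[0.7, 0.35],
 [0.35, 6.8]]


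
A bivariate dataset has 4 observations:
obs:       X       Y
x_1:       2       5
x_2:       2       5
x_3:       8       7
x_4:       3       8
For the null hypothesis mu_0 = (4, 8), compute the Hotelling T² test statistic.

Step 1 — sample mean vector:
  mean(X) = (2 + 2 + 8 + 3) / 4 = 15/4 = 3.75
  mean(Y) = (5 + 5 + 7 + 8) / 4 = 25/4 = 6.25
  x̄ = (3.75, 6.25),  deviation x̄ - mu_0 = (3.75, 6.25) - (4, 8) = (-0.25, -1.75).

Step 2 — sample covariance matrix, S[i,j] = (1/(n-1)) · Σ_k (x_{k,i} - mean_i) · (x_{k,j} - mean_j), divisor n-1 = 3:
  S[X,X] = ((-1.75)·(-1.75) + (-1.75)·(-1.75) + (4.25)·(4.25) + (-0.75)·(-0.75)) / 3 = 24.75/3 = 8.25
  S[X,Y] = ((-1.75)·(-1.25) + (-1.75)·(-1.25) + (4.25)·(0.75) + (-0.75)·(1.75)) / 3 = 6.25/3 = 2.0833
  S[Y,Y] = ((-1.25)·(-1.25) + (-1.25)·(-1.25) + (0.75)·(0.75) + (1.75)·(1.75)) / 3 = 6.75/3 = 2.25
  S = [[8.25, 2.0833],
 [2.0833, 2.25]].

Step 3 — invert S. det(S) = 8.25·2.25 - (2.0833)² = 14.2222.
  S^{-1} = (1/det) · [[d, -b], [-b, a]] = [[0.1582, -0.1465],
 [-0.1465, 0.5801]].

Step 4 — quadratic form (x̄ - mu_0)^T · S^{-1} · (x̄ - mu_0):
  S^{-1} · (x̄ - mu_0) = (0.2168, -0.9785),
  (x̄ - mu_0)^T · [...] = (-0.25)·(0.2168) + (-1.75)·(-0.9785) = 1.6582.

Step 5 — scale by n: T² = 4 · 1.6582 = 6.6328.

T² ≈ 6.6328


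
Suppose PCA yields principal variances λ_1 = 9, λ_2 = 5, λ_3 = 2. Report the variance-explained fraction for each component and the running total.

Step 1 — total variance = trace(Sigma) = Σ λ_i = 9 + 5 + 2 = 16.

Step 2 — fraction explained by component i = λ_i / Σ λ:
  PC1: 9/16 = 0.5625
  PC2: 5/16 = 0.3125
  PC3: 2/16 = 0.125

Step 3 — cumulative fraction after k components = (λ_1 + ... + λ_k) / Σ λ:
  k = 1: 9/16 = 0.5625
  k = 2: (9 + 5)/16 = 14/16 = 0.875
  k = 3: (9 + 5 + 2)/16 = 16/16 = 1

Summary (fraction, with percent):

explained: PC1 0.5625 (56.25%), PC2 0.3125 (31.25%), PC3 0.125 (12.5%);  cumulative: 0.5625, 0.875, 1


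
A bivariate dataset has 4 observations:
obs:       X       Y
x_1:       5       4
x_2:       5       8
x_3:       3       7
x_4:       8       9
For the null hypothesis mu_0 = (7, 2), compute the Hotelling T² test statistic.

Step 1 — sample mean vector:
  mean(X) = (5 + 5 + 3 + 8) / 4 = 21/4 = 5.25
  mean(Y) = (4 + 8 + 7 + 9) / 4 = 28/4 = 7
  x̄ = (5.25, 7),  deviation x̄ - mu_0 = (5.25, 7) - (7, 2) = (-1.75, 5).

Step 2 — sample covariance matrix, S[i,j] = (1/(n-1)) · Σ_k (x_{k,i} - mean_i) · (x_{k,j} - mean_j), divisor n-1 = 3:
  S[X,X] = ((-0.25)·(-0.25) + (-0.25)·(-0.25) + (-2.25)·(-2.25) + (2.75)·(2.75)) / 3 = 12.75/3 = 4.25
  S[X,Y] = ((-0.25)·(-3) + (-0.25)·(1) + (-2.25)·(0) + (2.75)·(2)) / 3 = 6/3 = 2
  S[Y,Y] = ((-3)·(-3) + (1)·(1) + (0)·(0) + (2)·(2)) / 3 = 14/3 = 4.6667
  S = [[4.25, 2],
 [2, 4.6667]].

Step 3 — invert S. det(S) = 4.25·4.6667 - (2)² = 15.8333.
  S^{-1} = (1/det) · [[d, -b], [-b, a]] = [[0.2947, -0.1263],
 [-0.1263, 0.2684]].

Step 4 — quadratic form (x̄ - mu_0)^T · S^{-1} · (x̄ - mu_0):
  S^{-1} · (x̄ - mu_0) = (-1.1474, 1.5632),
  (x̄ - mu_0)^T · [...] = (-1.75)·(-1.1474) + (5)·(1.5632) = 9.8237.

Step 5 — scale by n: T² = 4 · 9.8237 = 39.2947.

T² ≈ 39.2947


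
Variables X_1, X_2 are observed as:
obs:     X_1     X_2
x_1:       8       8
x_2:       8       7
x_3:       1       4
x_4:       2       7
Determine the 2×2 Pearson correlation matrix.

Step 1 — column means:
  mean(X_1) = (8 + 8 + 1 + 2) / 4 = 19/4 = 4.75
  mean(X_2) = (8 + 7 + 4 + 7) / 4 = 26/4 = 6.5

Step 2 — sample variances and covariances s[i,j] = (1/(n-1)) · Σ_k (x_{k,i} - mean_i) · (x_{k,j} - mean_j), with n-1 = 3:
  s[X_1,X_1] = ((3.25)·(3.25) + (3.25)·(3.25) + (-3.75)·(-3.75) + (-2.75)·(-2.75)) / 3 = 42.75/3 = 14.25
  s[X_1,X_2] = ((3.25)·(1.5) + (3.25)·(0.5) + (-3.75)·(-2.5) + (-2.75)·(0.5)) / 3 = 14.5/3 = 4.8333
  s[X_2,X_2] = ((1.5)·(1.5) + (0.5)·(0.5) + (-2.5)·(-2.5) + (0.5)·(0.5)) / 3 = 9/3 = 3
  Sample standard deviations s_i = √(s[i,i]):
  s(X_1) = √(14.25) = 3.7749
  s(X_2) = √(3) = 1.7321

Step 3 — r_{ij} = s_{ij} / (s_i · s_j):
  r[X_1,X_1] = 1 (diagonal).
  r[X_1,X_2] = 4.8333 / (3.7749 · 1.7321) = 4.8333 / 6.5383 = 0.7392
  r[X_2,X_2] = 1 (diagonal).

R is symmetric with unit diagonal. Assembling:

R = [[1, 0.7392],
 [0.7392, 1]]


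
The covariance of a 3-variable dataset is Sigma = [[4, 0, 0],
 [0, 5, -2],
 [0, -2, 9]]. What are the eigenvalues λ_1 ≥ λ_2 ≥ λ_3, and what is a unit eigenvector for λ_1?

Step 1 — characteristic polynomial p(λ) = det(λI - Sigma) = λ³ - tr·λ² + c_1·λ - det, where tr = trace, c_1 = sum of the principal 2×2 minors, det = det(Sigma):
  tr = 4 + 5 + 9 = 18,
  c_1 = (4·5 - (0)²) + (4·9 - (0)²) + (5·9 - (-2)²) = 20 + 36 + 41 = 97,
  det = 4·(5·9 - (-2)²) - (0)·((0)·9 - (-2)·(0)) + (0)·((0)·(-2) - 5·(0)) = 4·(41) - (0)·(0) + (0)·(0) = 164.
  So p(λ) = λ³ - 18λ² + 97λ - 164.
Step 2 — look for an integer root (rational root theorem: any rational root is an integer divisor of 164). Testing λ = 4:
  p(4) = 64 - 288 + 388 - 164 = 0  ✓
  Dividing out (λ - 4): p(λ) = (λ - 4)(λ² - 14λ + 41).
Step 3 — remaining eigenvalues from the quadratic λ² - 14λ + 41 = 0:
  Δ = 14² - 4·41 = 196 - 164 = 32,  λ = (14 ± √32)/2 = (14 ± 5.6569)/2 ≈ 9.8284 or 4.1716.
  Sorted: λ_1 = 9.8284,  λ_2 = 4.1716,  λ_3 = 4  (check: sum = 18 = tr ✓).

Step 4 — unit eigenvector for λ_1 ≈ 9.8284: v spans the null space of (Sigma - λ_1 I), whose rows are
  r_1 = (-5.8284, 0, 0),  r_2 = (0, -4.8284, -2),  r_3 = (0, -2, -0.8284).
  v is orthogonal to every row, so take v ∝ r_1 × r_2 = ((0)·(-2) - (0)·(-4.8284), (0)·(0) - (-5.8284)·(-2), (-5.8284)·(-4.8284) - (0)·(0)) ≈ (0, -11.6569, 28.1421).
  Rescale (multiply by -1 so the first nonzero entry is positive): u = (0, 11.6569, -28.1421).
  ||u|| = √((0)² + (11.6569)² + (-28.1421)²) = √(927.862) ≈ 30.4608,  v_1 = u/||u|| ≈ (0, 0.3827, -0.9239) (||v_1|| = 1).

λ_1 = 9.8284,  λ_2 = 4.1716,  λ_3 = 4;  v_1 ≈ (0, 0.3827, -0.9239)


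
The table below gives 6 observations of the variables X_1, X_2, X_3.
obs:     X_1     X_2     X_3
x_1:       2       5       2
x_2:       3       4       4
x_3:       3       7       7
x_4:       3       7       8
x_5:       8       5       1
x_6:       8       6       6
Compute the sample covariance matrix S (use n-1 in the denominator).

Step 1 — column means:
  mean(X_1) = (2 + 3 + 3 + 3 + 8 + 8) / 6 = 27/6 = 4.5
  mean(X_2) = (5 + 4 + 7 + 7 + 5 + 6) / 6 = 34/6 = 5.6667
  mean(X_3) = (2 + 4 + 7 + 8 + 1 + 6) / 6 = 28/6 = 4.6667

Step 2 — sample covariance S[i,j] = (1/(n-1)) · Σ_k (x_{k,i} - mean_i) · (x_{k,j} - mean_j), with n-1 = 5.
  S[X_1,X_1] = ((-2.5)·(-2.5) + (-1.5)·(-1.5) + (-1.5)·(-1.5) + (-1.5)·(-1.5) + (3.5)·(3.5) + (3.5)·(3.5)) / 5 = 37.5/5 = 7.5
  S[X_1,X_2] = ((-2.5)·(-0.6667) + (-1.5)·(-1.6667) + (-1.5)·(1.3333) + (-1.5)·(1.3333) + (3.5)·(-0.6667) + (3.5)·(0.3333)) / 5 = -1/5 = -0.2
  S[X_1,X_3] = ((-2.5)·(-2.6667) + (-1.5)·(-0.6667) + (-1.5)·(2.3333) + (-1.5)·(3.3333) + (3.5)·(-3.6667) + (3.5)·(1.3333)) / 5 = -9/5 = -1.8
  S[X_2,X_2] = ((-0.6667)·(-0.6667) + (-1.6667)·(-1.6667) + (1.3333)·(1.3333) + (1.3333)·(1.3333) + (-0.6667)·(-0.6667) + (0.3333)·(0.3333)) / 5 = 7.3333/5 = 1.4667
  S[X_2,X_3] = ((-0.6667)·(-2.6667) + (-1.6667)·(-0.6667) + (1.3333)·(2.3333) + (1.3333)·(3.3333) + (-0.6667)·(-3.6667) + (0.3333)·(1.3333)) / 5 = 13.3333/5 = 2.6667
  S[X_3,X_3] = ((-2.6667)·(-2.6667) + (-0.6667)·(-0.6667) + (2.3333)·(2.3333) + (3.3333)·(3.3333) + (-3.6667)·(-3.6667) + (1.3333)·(1.3333)) / 5 = 39.3333/5 = 7.8667

S is symmetric (S[j,i] = S[i,j]). Assembling:

S = [[7.5, -0.2, -1.8],
 [-0.2, 1.4667, 2.6667],
 [-1.8, 2.6667, 7.8667]]


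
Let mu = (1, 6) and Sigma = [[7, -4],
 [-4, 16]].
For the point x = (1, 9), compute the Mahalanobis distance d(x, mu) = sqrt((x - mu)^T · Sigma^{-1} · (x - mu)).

Step 1 — centre the observation: (x - mu) = (0, 3).

Step 2 — invert Sigma. det(Sigma) = 7·16 - (-4)² = 96.
  Sigma^{-1} = (1/det) · [[d, -b], [-b, a]] = [[0.1667, 0.0417],
 [0.0417, 0.0729]].

Step 3 — form the quadratic (x - mu)^T · Sigma^{-1} · (x - mu):
  Sigma^{-1} · (x - mu) = (0.125, 0.2187).
  (x - mu)^T · [Sigma^{-1} · (x - mu)] = (0)·(0.125) + (3)·(0.2187) = 0.6562.

Step 4 — take square root: d = √(0.6562) ≈ 0.8101.

d(x, mu) = √(0.6562) ≈ 0.8101


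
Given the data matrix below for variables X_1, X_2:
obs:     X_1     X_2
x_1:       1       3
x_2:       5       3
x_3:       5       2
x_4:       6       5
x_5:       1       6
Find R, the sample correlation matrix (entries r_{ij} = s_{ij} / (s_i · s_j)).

Step 1 — column means:
  mean(X_1) = (1 + 5 + 5 + 6 + 1) / 5 = 18/5 = 3.6
  mean(X_2) = (3 + 3 + 2 + 5 + 6) / 5 = 19/5 = 3.8

Step 2 — sample variances and covariances s[i,j] = (1/(n-1)) · Σ_k (x_{k,i} - mean_i) · (x_{k,j} - mean_j), with n-1 = 4:
  s[X_1,X_1] = ((-2.6)·(-2.6) + (1.4)·(1.4) + (1.4)·(1.4) + (2.4)·(2.4) + (-2.6)·(-2.6)) / 4 = 23.2/4 = 5.8
  s[X_1,X_2] = ((-2.6)·(-0.8) + (1.4)·(-0.8) + (1.4)·(-1.8) + (2.4)·(1.2) + (-2.6)·(2.2)) / 4 = -4.4/4 = -1.1
  s[X_2,X_2] = ((-0.8)·(-0.8) + (-0.8)·(-0.8) + (-1.8)·(-1.8) + (1.2)·(1.2) + (2.2)·(2.2)) / 4 = 10.8/4 = 2.7
  Sample standard deviations s_i = √(s[i,i]):
  s(X_1) = √(5.8) = 2.4083
  s(X_2) = √(2.7) = 1.6432

Step 3 — r_{ij} = s_{ij} / (s_i · s_j):
  r[X_1,X_1] = 1 (diagonal).
  r[X_1,X_2] = -1.1 / (2.4083 · 1.6432) = -1.1 / 3.9573 = -0.278
  r[X_2,X_2] = 1 (diagonal).

R is symmetric with unit diagonal. Assembling:

R = [[1, -0.278],
 [-0.278, 1]]


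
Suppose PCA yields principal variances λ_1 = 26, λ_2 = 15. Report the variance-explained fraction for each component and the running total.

Step 1 — total variance = trace(Sigma) = Σ λ_i = 26 + 15 = 41.

Step 2 — fraction explained by component i = λ_i / Σ λ:
  PC1: 26/41 = 0.6341
  PC2: 15/41 = 0.3659

Step 3 — cumulative fraction after k components = (λ_1 + ... + λ_k) / Σ λ:
  k = 1: 26/41 = 0.6341
  k = 2: (26 + 15)/41 = 41/41 = 1

Summary (fraction, with percent):

explained: PC1 0.6341 (63.41%), PC2 0.3659 (36.59%);  cumulative: 0.6341, 1


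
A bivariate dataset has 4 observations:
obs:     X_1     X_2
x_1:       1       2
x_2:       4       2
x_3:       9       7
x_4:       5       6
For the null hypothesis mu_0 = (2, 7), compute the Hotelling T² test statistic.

Step 1 — sample mean vector:
  mean(X_1) = (1 + 4 + 9 + 5) / 4 = 19/4 = 4.75
  mean(X_2) = (2 + 2 + 7 + 6) / 4 = 17/4 = 4.25
  x̄ = (4.75, 4.25),  deviation x̄ - mu_0 = (4.75, 4.25) - (2, 7) = (2.75, -2.75).

Step 2 — sample covariance matrix, S[i,j] = (1/(n-1)) · Σ_k (x_{k,i} - mean_i) · (x_{k,j} - mean_j), divisor n-1 = 3:
  S[X_1,X_1] = ((-3.75)·(-3.75) + (-0.75)·(-0.75) + (4.25)·(4.25) + (0.25)·(0.25)) / 3 = 32.75/3 = 10.9167
  S[X_1,X_2] = ((-3.75)·(-2.25) + (-0.75)·(-2.25) + (4.25)·(2.75) + (0.25)·(1.75)) / 3 = 22.25/3 = 7.4167
  S[X_2,X_2] = ((-2.25)·(-2.25) + (-2.25)·(-2.25) + (2.75)·(2.75) + (1.75)·(1.75)) / 3 = 20.75/3 = 6.9167
  S = [[10.9167, 7.4167],
 [7.4167, 6.9167]].

Step 3 — invert S. det(S) = 10.9167·6.9167 - (7.4167)² = 20.5.
  S^{-1} = (1/det) · [[d, -b], [-b, a]] = [[0.3374, -0.3618],
 [-0.3618, 0.5325]].

Step 4 — quadratic form (x̄ - mu_0)^T · S^{-1} · (x̄ - mu_0):
  S^{-1} · (x̄ - mu_0) = (1.9228, -2.4593),
  (x̄ - mu_0)^T · [...] = (2.75)·(1.9228) + (-2.75)·(-2.4593) = 12.0508.

Step 5 — scale by n: T² = 4 · 12.0508 = 48.2033.

T² ≈ 48.2033


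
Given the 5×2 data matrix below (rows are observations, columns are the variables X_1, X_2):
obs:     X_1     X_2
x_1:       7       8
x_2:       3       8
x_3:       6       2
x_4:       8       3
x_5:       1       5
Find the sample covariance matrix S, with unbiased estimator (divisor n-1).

Step 1 — column means:
  mean(X_1) = (7 + 3 + 6 + 8 + 1) / 5 = 25/5 = 5
  mean(X_2) = (8 + 8 + 2 + 3 + 5) / 5 = 26/5 = 5.2

Step 2 — sample covariance S[i,j] = (1/(n-1)) · Σ_k (x_{k,i} - mean_i) · (x_{k,j} - mean_j), with n-1 = 4.
  S[X_1,X_1] = ((2)·(2) + (-2)·(-2) + (1)·(1) + (3)·(3) + (-4)·(-4)) / 4 = 34/4 = 8.5
  S[X_1,X_2] = ((2)·(2.8) + (-2)·(2.8) + (1)·(-3.2) + (3)·(-2.2) + (-4)·(-0.2)) / 4 = -9/4 = -2.25
  S[X_2,X_2] = ((2.8)·(2.8) + (2.8)·(2.8) + (-3.2)·(-3.2) + (-2.2)·(-2.2) + (-0.2)·(-0.2)) / 4 = 30.8/4 = 7.7

S is symmetric (S[j,i] = S[i,j]). Assembling:

S = [[8.5, -2.25],
 [-2.25, 7.7]]


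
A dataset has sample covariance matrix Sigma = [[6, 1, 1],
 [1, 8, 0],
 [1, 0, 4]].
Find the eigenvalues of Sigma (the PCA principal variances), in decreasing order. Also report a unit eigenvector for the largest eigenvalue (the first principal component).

Step 1 — characteristic polynomial p(λ) = det(λI - Sigma) = λ³ - tr·λ² + c_1·λ - det, where tr = trace, c_1 = sum of the principal 2×2 minors, det = det(Sigma):
  tr = 6 + 8 + 4 = 18,
  c_1 = (6·8 - (1)²) + (6·4 - (1)²) + (8·4 - (0)²) = 47 + 23 + 32 = 102,
  det = 6·(8·4 - (0)²) - (1)·((1)·4 - (0)·(1)) + (1)·((1)·(0) - 8·(1)) = 6·(32) - (1)·(4) + (1)·(-8) = 180.
  So p(λ) = λ³ - 18λ² + 102λ - 180.
Step 2 — look for an integer root (rational root theorem: any rational root is an integer divisor of 180). Testing λ = 6:
  p(6) = 216 - 648 + 612 - 180 = 0  ✓
  Dividing out (λ - 6): p(λ) = (λ - 6)(λ² - 12λ + 30).
Step 3 — remaining eigenvalues from the quadratic λ² - 12λ + 30 = 0:
  Δ = 12² - 4·30 = 144 - 120 = 24,  λ = (12 ± √24)/2 = (12 ± 4.899)/2 ≈ 8.4495 or 3.5505.
  Sorted: λ_1 = 8.4495,  λ_2 = 6,  λ_3 = 3.5505  (check: sum = 18 = tr ✓).

Step 4 — unit eigenvector for λ_1 ≈ 8.4495: v spans the null space of (Sigma - λ_1 I), whose rows are
  r_1 = (-2.4495, 1, 1),  r_2 = (1, -0.4495, 0),  r_3 = (1, 0, -4.4495).
  v is orthogonal to every row, so take v ∝ r_1 × r_2 = ((1)·(0) - (1)·(-0.4495), (1)·(1) - (-2.4495)·(0), (-2.4495)·(-0.4495) - (1)·(1)) ≈ (0.4495, 1, 0.101).
  Let u = (0.4495, 1, 0.101).
  ||u|| = √((0.4495)² + (1)² + (0.101)²) = √(1.2122) ≈ 1.101,  v_1 = u/||u|| ≈ (0.4082, 0.9082, 0.0918) (||v_1|| = 1).

λ_1 = 8.4495,  λ_2 = 6,  λ_3 = 3.5505;  v_1 ≈ (0.4082, 0.9082, 0.0918)


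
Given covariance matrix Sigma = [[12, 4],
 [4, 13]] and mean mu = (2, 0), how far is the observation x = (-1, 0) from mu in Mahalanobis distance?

Step 1 — centre the observation: (x - mu) = (-3, 0).

Step 2 — invert Sigma. det(Sigma) = 12·13 - (4)² = 140.
  Sigma^{-1} = (1/det) · [[d, -b], [-b, a]] = [[0.0929, -0.0286],
 [-0.0286, 0.0857]].

Step 3 — form the quadratic (x - mu)^T · Sigma^{-1} · (x - mu):
  Sigma^{-1} · (x - mu) = (-0.2786, 0.0857).
  (x - mu)^T · [Sigma^{-1} · (x - mu)] = (-3)·(-0.2786) + (0)·(0.0857) = 0.8357.

Step 4 — take square root: d = √(0.8357) ≈ 0.9142.

d(x, mu) = √(0.8357) ≈ 0.9142


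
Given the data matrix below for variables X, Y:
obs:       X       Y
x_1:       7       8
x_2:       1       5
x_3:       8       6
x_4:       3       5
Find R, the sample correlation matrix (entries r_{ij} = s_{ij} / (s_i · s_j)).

Step 1 — column means:
  mean(X) = (7 + 1 + 8 + 3) / 4 = 19/4 = 4.75
  mean(Y) = (8 + 5 + 6 + 5) / 4 = 24/4 = 6

Step 2 — sample variances and covariances s[i,j] = (1/(n-1)) · Σ_k (x_{k,i} - mean_i) · (x_{k,j} - mean_j), with n-1 = 3:
  s[X,X] = ((2.25)·(2.25) + (-3.75)·(-3.75) + (3.25)·(3.25) + (-1.75)·(-1.75)) / 3 = 32.75/3 = 10.9167
  s[X,Y] = ((2.25)·(2) + (-3.75)·(-1) + (3.25)·(0) + (-1.75)·(-1)) / 3 = 10/3 = 3.3333
  s[Y,Y] = ((2)·(2) + (-1)·(-1) + (0)·(0) + (-1)·(-1)) / 3 = 6/3 = 2
  Sample standard deviations s_i = √(s[i,i]):
  s(X) = √(10.9167) = 3.304
  s(Y) = √(2) = 1.4142

Step 3 — r_{ij} = s_{ij} / (s_i · s_j):
  r[X,X] = 1 (diagonal).
  r[X,Y] = 3.3333 / (3.304 · 1.4142) = 3.3333 / 4.6726 = 0.7134
  r[Y,Y] = 1 (diagonal).

R is symmetric with unit diagonal. Assembling:

R = [[1, 0.7134],
 [0.7134, 1]]


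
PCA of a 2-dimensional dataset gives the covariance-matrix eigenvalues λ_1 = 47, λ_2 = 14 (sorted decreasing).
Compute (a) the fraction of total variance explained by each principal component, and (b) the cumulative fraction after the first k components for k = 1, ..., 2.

Step 1 — total variance = trace(Sigma) = Σ λ_i = 47 + 14 = 61.

Step 2 — fraction explained by component i = λ_i / Σ λ:
  PC1: 47/61 = 0.7705
  PC2: 14/61 = 0.2295

Step 3 — cumulative fraction after k components = (λ_1 + ... + λ_k) / Σ λ:
  k = 1: 47/61 = 0.7705
  k = 2: (47 + 14)/61 = 61/61 = 1

Summary (fraction, with percent):

explained: PC1 0.7705 (77.05%), PC2 0.2295 (22.95%);  cumulative: 0.7705, 1


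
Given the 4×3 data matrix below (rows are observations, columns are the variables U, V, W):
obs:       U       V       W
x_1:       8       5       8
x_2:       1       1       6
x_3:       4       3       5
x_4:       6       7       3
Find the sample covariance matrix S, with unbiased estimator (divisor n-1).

Step 1 — column means:
  mean(U) = (8 + 1 + 4 + 6) / 4 = 19/4 = 4.75
  mean(V) = (5 + 1 + 3 + 7) / 4 = 16/4 = 4
  mean(W) = (8 + 6 + 5 + 3) / 4 = 22/4 = 5.5

Step 2 — sample covariance S[i,j] = (1/(n-1)) · Σ_k (x_{k,i} - mean_i) · (x_{k,j} - mean_j), with n-1 = 3.
  S[U,U] = ((3.25)·(3.25) + (-3.75)·(-3.75) + (-0.75)·(-0.75) + (1.25)·(1.25)) / 3 = 26.75/3 = 8.9167
  S[U,V] = ((3.25)·(1) + (-3.75)·(-3) + (-0.75)·(-1) + (1.25)·(3)) / 3 = 19/3 = 6.3333
  S[U,W] = ((3.25)·(2.5) + (-3.75)·(0.5) + (-0.75)·(-0.5) + (1.25)·(-2.5)) / 3 = 3.5/3 = 1.1667
  S[V,V] = ((1)·(1) + (-3)·(-3) + (-1)·(-1) + (3)·(3)) / 3 = 20/3 = 6.6667
  S[V,W] = ((1)·(2.5) + (-3)·(0.5) + (-1)·(-0.5) + (3)·(-2.5)) / 3 = -6/3 = -2
  S[W,W] = ((2.5)·(2.5) + (0.5)·(0.5) + (-0.5)·(-0.5) + (-2.5)·(-2.5)) / 3 = 13/3 = 4.3333

S is symmetric (S[j,i] = S[i,j]). Assembling:

S = [[8.9167, 6.3333, 1.1667],
 [6.3333, 6.6667, -2],
 [1.1667, -2, 4.3333]]


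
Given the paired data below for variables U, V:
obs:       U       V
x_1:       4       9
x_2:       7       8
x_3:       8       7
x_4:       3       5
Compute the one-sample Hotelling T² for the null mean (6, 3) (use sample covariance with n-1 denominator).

Step 1 — sample mean vector:
  mean(U) = (4 + 7 + 8 + 3) / 4 = 22/4 = 5.5
  mean(V) = (9 + 8 + 7 + 5) / 4 = 29/4 = 7.25
  x̄ = (5.5, 7.25),  deviation x̄ - mu_0 = (5.5, 7.25) - (6, 3) = (-0.5, 4.25).

Step 2 — sample covariance matrix, S[i,j] = (1/(n-1)) · Σ_k (x_{k,i} - mean_i) · (x_{k,j} - mean_j), divisor n-1 = 3:
  S[U,U] = ((-1.5)·(-1.5) + (1.5)·(1.5) + (2.5)·(2.5) + (-2.5)·(-2.5)) / 3 = 17/3 = 5.6667
  S[U,V] = ((-1.5)·(1.75) + (1.5)·(0.75) + (2.5)·(-0.25) + (-2.5)·(-2.25)) / 3 = 3.5/3 = 1.1667
  S[V,V] = ((1.75)·(1.75) + (0.75)·(0.75) + (-0.25)·(-0.25) + (-2.25)·(-2.25)) / 3 = 8.75/3 = 2.9167
  S = [[5.6667, 1.1667],
 [1.1667, 2.9167]].

Step 3 — invert S. det(S) = 5.6667·2.9167 - (1.1667)² = 15.1667.
  S^{-1} = (1/det) · [[d, -b], [-b, a]] = [[0.1923, -0.0769],
 [-0.0769, 0.3736]].

Step 4 — quadratic form (x̄ - mu_0)^T · S^{-1} · (x̄ - mu_0):
  S^{-1} · (x̄ - mu_0) = (-0.4231, 1.6264),
  (x̄ - mu_0)^T · [...] = (-0.5)·(-0.4231) + (4.25)·(1.6264) = 7.1236.

Step 5 — scale by n: T² = 4 · 7.1236 = 28.4945.

T² ≈ 28.4945


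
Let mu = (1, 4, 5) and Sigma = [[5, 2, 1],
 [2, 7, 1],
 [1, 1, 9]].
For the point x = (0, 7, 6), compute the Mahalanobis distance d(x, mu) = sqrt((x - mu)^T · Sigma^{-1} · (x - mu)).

Step 1 — centre the observation: (x - mu) = (-1, 3, 1).

Step 2 — invert Sigma (cofactor / det for 3×3, or solve directly):
  Sigma^{-1} = [[0.2288, -0.0627, -0.0185],
 [-0.0627, 0.1624, -0.0111],
 [-0.0185, -0.0111, 0.1144]].

Step 3 — form the quadratic (x - mu)^T · Sigma^{-1} · (x - mu):
  Sigma^{-1} · (x - mu) = (-0.4354, 0.5387, 0.0996).
  (x - mu)^T · [Sigma^{-1} · (x - mu)] = (-1)·(-0.4354) + (3)·(0.5387) + (1)·(0.0996) = 2.1513.

Step 4 — take square root: d = √(2.1513) ≈ 1.4667.

d(x, mu) = √(2.1513) ≈ 1.4667


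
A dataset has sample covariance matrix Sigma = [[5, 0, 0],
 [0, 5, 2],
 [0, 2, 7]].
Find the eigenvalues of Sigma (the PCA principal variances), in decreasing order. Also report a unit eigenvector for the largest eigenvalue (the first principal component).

Step 1 — characteristic polynomial p(λ) = det(λI - Sigma) = λ³ - tr·λ² + c_1·λ - det, where tr = trace, c_1 = sum of the principal 2×2 minors, det = det(Sigma):
  tr = 5 + 5 + 7 = 17,
  c_1 = (5·5 - (0)²) + (5·7 - (0)²) + (5·7 - (2)²) = 25 + 35 + 31 = 91,
  det = 5·(5·7 - (2)²) - (0)·((0)·7 - (2)·(0)) + (0)·((0)·(2) - 5·(0)) = 5·(31) - (0)·(0) + (0)·(0) = 155.
  So p(λ) = λ³ - 17λ² + 91λ - 155.
Step 2 — look for an integer root (rational root theorem: any rational root is an integer divisor of 155). Testing λ = 5:
  p(5) = 125 - 425 + 455 - 155 = 0  ✓
  Dividing out (λ - 5): p(λ) = (λ - 5)(λ² - 12λ + 31).
Step 3 — remaining eigenvalues from the quadratic λ² - 12λ + 31 = 0:
  Δ = 12² - 4·31 = 144 - 124 = 20,  λ = (12 ± √20)/2 = (12 ± 4.4721)/2 ≈ 8.2361 or 3.7639.
  Sorted: λ_1 = 8.2361,  λ_2 = 5,  λ_3 = 3.7639  (check: sum = 17 = tr ✓).

Step 4 — unit eigenvector for λ_1 ≈ 8.2361: v spans the null space of (Sigma - λ_1 I), whose rows are
  r_1 = (-3.2361, 0, 0),  r_2 = (0, -3.2361, 2),  r_3 = (0, 2, -1.2361).
  v is orthogonal to every row, so take v ∝ r_1 × r_2 = ((0)·(2) - (0)·(-3.2361), (0)·(0) - (-3.2361)·(2), (-3.2361)·(-3.2361) - (0)·(0)) ≈ (0, 6.4721, 10.4721).
  Let u = (0, 6.4721, 10.4721).
  ||u|| = √((0)² + (6.4721)² + (10.4721)²) = √(151.5542) ≈ 12.3107,  v_1 = u/||u|| ≈ (0, 0.5257, 0.8507) (||v_1|| = 1).

λ_1 = 8.2361,  λ_2 = 5,  λ_3 = 3.7639;  v_1 ≈ (0, 0.5257, 0.8507)
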